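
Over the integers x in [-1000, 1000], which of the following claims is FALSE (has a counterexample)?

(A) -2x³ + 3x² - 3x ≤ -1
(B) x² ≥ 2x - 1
(A) x = 0: LHS = -2·0³ + 3·0² - 3·0 = 0; 0 ≤ -1 — FAILS

(B) Over all integers in [-1000, 1000], LHS − RHS is smallest at x = 1, where it equals 0:
x = 1: LHS = 1² = 1, RHS = 2·1 - 1 = 1; 1 ≥ 1 — holds
At the ends of the range:
x = -1000: LHS = (-1000)² = 1000000, RHS = 2·(-1000) - 1 = -2001; 1000000 ≥ -2001 — holds
x = 1000: LHS = 1000² = 1000000, RHS = 2·1000 - 1 = 1999; 1000000 ≥ 1999 — holds
Hence LHS − RHS is never negative, i.e. LHS ≥ RHS throughout, so the relation holds for every integer in [-1000, 1000].

Only (A) has a counterexample.

Answer: A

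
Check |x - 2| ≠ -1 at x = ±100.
x = 100: LHS = |100 - 2| = |98| = 98; 98 ≠ -1 — holds
x = -100: LHS = |(-100) - 2| = |-102| = 102; 102 ≠ -1 — holds

Answer: Yes, holds for both x = 100 and x = -100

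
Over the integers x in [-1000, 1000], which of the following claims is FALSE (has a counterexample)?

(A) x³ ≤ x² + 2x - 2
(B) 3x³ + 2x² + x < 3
(A) x = 0: LHS = 0³ = 0, RHS = 0² + 2·0 - 2 = -2; 0 ≤ -2 — FAILS
(B) x = 1: LHS = 3·1³ + 2·1² + 1 = 6; 6 < 3 — FAILS

Answer: Both A and B are false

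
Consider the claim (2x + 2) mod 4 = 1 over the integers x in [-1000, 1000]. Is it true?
The claim fails at x = 0:
x = 0: LHS = (2·0 + 2) mod 4 = 2 mod 4 = 2; 2 = 1 — FAILS

Because a single integer refutes it, the statement is false.

Answer: False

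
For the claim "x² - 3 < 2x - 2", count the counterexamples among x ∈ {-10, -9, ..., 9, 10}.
Counterexamples in [-10, 10]: {-10, -9, -8, -7, -6, -5, -4, -3, -2, -1, 3, 4, 5, 6, 7, 8, 9, 10}.

Counting them gives 18 values.

Answer: 18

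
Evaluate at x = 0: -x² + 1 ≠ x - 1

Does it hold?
x = 0: LHS = -0² + 1 = 1, RHS = 0 - 1 = -1; 1 ≠ -1 — holds

The relation is satisfied at x = 0.

Answer: Yes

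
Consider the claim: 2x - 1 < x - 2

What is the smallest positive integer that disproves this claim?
Testing positive integers:
x = 1: LHS = 2·1 - 1 = 1, RHS = 1 - 2 = -1; 1 < -1 — FAILS  ← smallest positive counterexample

Answer: x = 1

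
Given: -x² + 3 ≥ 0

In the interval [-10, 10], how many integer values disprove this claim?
Counterexamples in [-10, 10]: {-10, -9, -8, -7, -6, -5, -4, -3, -2, 2, 3, 4, 5, 6, 7, 8, 9, 10}.

Counting them gives 18 values.

Answer: 18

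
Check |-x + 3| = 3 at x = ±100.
x = 100: LHS = |-100 + 3| = |-97| = 97; 97 = 3 — FAILS
x = -100: LHS = |-(-100) + 3| = |103| = 103; 103 = 3 — FAILS

Answer: No, fails for both x = 100 and x = -100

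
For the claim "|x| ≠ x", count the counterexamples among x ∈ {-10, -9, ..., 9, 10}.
Counterexamples in [-10, 10]: {0, 1, 2, 3, 4, 5, 6, 7, 8, 9, 10}.

Counting them gives 11 values.

Answer: 11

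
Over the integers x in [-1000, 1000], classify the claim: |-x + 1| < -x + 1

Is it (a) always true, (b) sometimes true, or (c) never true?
Over all integers in [-1000, 1000], LHS − RHS is smallest at x = 0, where it equals 0:
x = 0: LHS = |-0 + 1| = |1| = 1, RHS = -0 + 1 = 1; 1 < 1 — FAILS
At the ends of the range:
x = -1000: LHS = |-(-1000) + 1| = |1001| = 1001, RHS = -(-1000) + 1 = 1001; 1001 < 1001 — FAILS
x = 1000: LHS = |-1000 + 1| = |-999| = 999, RHS = -1000 + 1 = -999; 999 < -999 — FAILS
Hence LHS − RHS is never negative, i.e. LHS ≥ RHS throughout, so the claimed relation (<) fails for every integer in [-1000, 1000].

No integer in the range satisfies it.

Answer: Never true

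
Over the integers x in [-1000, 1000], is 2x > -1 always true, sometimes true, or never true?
Holds at x = 0: LHS = 2·0 = 0; 0 > -1 — holds
Fails at x = -1: LHS = 2·(-1) = -2; -2 > -1 — FAILS
It is satisfied by some integers in the range but not all.

Answer: Sometimes true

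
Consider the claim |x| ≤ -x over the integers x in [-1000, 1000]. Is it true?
The claim fails at x = 1:
x = 1: LHS = |1| = 1; 1 ≤ -1 — FAILS

Because a single integer refutes it, the statement is false.

Answer: False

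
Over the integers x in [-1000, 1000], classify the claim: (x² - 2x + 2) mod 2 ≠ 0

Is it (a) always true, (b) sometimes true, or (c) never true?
Holds at x = 1: LHS = (1² - 2·1 + 2) mod 2 = 1 mod 2 = 1; 1 ≠ 0 — holds
Fails at x = 0: LHS = (0² - 2·0 + 2) mod 2 = 2 mod 2 = 0; 0 ≠ 0 — FAILS
It is satisfied by some integers in the range but not all.

Answer: Sometimes true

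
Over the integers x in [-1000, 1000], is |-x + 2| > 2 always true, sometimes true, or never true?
Holds at x = -1: LHS = |-(-1) + 2| = |3| = 3; 3 > 2 — holds
Fails at x = 0: LHS = |-0 + 2| = |2| = 2; 2 > 2 — FAILS
It is satisfied by some integers in the range but not all.

Answer: Sometimes true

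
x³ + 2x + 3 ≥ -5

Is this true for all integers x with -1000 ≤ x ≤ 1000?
The claim fails at x = -2:
x = -2: LHS = (-2)³ + 2·(-2) + 3 = -9; -9 ≥ -5 — FAILS

Because a single integer refutes it, the statement is false.

Answer: False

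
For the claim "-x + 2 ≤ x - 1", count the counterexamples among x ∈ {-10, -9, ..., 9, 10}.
Counterexamples in [-10, 10]: {-10, -9, -8, -7, -6, -5, -4, -3, -2, -1, 0, 1}.

Counting them gives 12 values.

Answer: 12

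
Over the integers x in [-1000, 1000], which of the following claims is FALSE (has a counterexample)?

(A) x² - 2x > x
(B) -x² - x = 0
(A) x = 0: LHS = 0² - 2·0 = 0; 0 > 0 — FAILS
(B) x = 1: LHS = -1² - 1 = -2; -2 = 0 — FAILS

Answer: Both A and B are false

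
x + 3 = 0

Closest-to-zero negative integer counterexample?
Testing negative integers from -1 downward:
x = -1: LHS = (-1) + 3 = 2; 2 = 0 — FAILS  ← closest negative counterexample to 0

Answer: x = -1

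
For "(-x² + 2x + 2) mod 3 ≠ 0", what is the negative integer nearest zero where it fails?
Testing negative integers from -1 downward:
x = -1: LHS = (-(-1)² + 2·(-1) + 2) mod 3 = (-1) mod 3 = 2; 2 ≠ 0 — holds
x = -2: LHS = (-(-2)² + 2·(-2) + 2) mod 3 = (-6) mod 3 = 0; 0 ≠ 0 — FAILS  ← closest negative counterexample to 0

Answer: x = -2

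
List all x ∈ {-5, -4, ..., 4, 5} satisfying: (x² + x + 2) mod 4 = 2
Holds for: {-5, -4, -1, 0, 3, 4}
Fails for: {-3, -2, 1, 2, 5}

Answer: {-5, -4, -1, 0, 3, 4}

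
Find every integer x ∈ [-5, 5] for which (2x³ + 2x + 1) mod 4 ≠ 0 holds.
For a polynomial with integer coefficients, its value mod 4 depends only on x mod 4, so it suffices to check one representative of each residue class, x = 0, 1, 2, 3:
x = 0: LHS = (2·0³ + 2·0 + 1) mod 4 = 1 mod 4 = 1; 1 ≠ 0 — holds
x = 1: LHS = (2·1³ + 2·1 + 1) mod 4 = 5 mod 4 = 1; 1 ≠ 0 — holds
x = 2: LHS = (2·2³ + 2·2 + 1) mod 4 = 21 mod 4 = 1; 1 ≠ 0 — holds
x = 3: LHS = (2·3³ + 2·3 + 1) mod 4 = 61 mod 4 = 1; 1 ≠ 0 — holds
The relation holds in every residue class, so the relation holds for every integer in [-5, 5].

Answer: All integers in [-5, 5]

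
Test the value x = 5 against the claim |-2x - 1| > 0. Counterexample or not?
Substitute x = 5 into the relation:
x = 5: LHS = |-2·5 - 1| = |-11| = 11; 11 > 0 — holds

The relation holds at x = 5, so it is not a counterexample.

Answer: No, x = 5 is not a counterexample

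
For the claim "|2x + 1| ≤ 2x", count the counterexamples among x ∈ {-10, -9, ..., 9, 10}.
Counterexamples in [-10, 10]: {-10, -9, -8, -7, -6, -5, -4, -3, -2, -1, 0, 1, 2, 3, 4, 5, 6, 7, 8, 9, 10}.

Counting them gives 21 values.

Answer: 21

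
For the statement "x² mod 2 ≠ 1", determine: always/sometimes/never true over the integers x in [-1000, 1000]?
Holds at x = 0: LHS = (0²) mod 2 = 0 mod 2 = 0; 0 ≠ 1 — holds
Fails at x = 1: LHS = (1²) mod 2 = 1 mod 2 = 1; 1 ≠ 1 — FAILS
It is satisfied by some integers in the range but not all.

Answer: Sometimes true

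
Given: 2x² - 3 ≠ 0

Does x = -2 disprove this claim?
Substitute x = -2 into the relation:
x = -2: LHS = 2·(-2)² - 3 = 5; 5 ≠ 0 — holds

The relation holds at x = -2, so it is not a counterexample.

Answer: No, x = -2 is not a counterexample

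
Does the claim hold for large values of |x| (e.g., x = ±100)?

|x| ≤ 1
x = 100: LHS = |100| = 100; 100 ≤ 1 — FAILS
x = -100: LHS = |-100| = 100; 100 ≤ 1 — FAILS

Answer: No, fails for both x = 100 and x = -100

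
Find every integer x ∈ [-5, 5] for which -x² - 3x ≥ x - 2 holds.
Holds for: {-4, -3, -2, -1, 0}
Fails for: {-5, 1, 2, 3, 4, 5}

Answer: {-4, -3, -2, -1, 0}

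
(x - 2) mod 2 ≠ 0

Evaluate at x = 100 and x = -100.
x = 100: LHS = (100 - 2) mod 2 = 98 mod 2 = 0; 0 ≠ 0 — FAILS
x = -100: LHS = ((-100) - 2) mod 2 = (-102) mod 2 = 0; 0 ≠ 0 — FAILS

Answer: No, fails for both x = 100 and x = -100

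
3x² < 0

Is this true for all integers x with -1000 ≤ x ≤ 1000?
The claim fails at x = 0:
x = 0: LHS = 3·0² = 0; 0 < 0 — FAILS

Because a single integer refutes it, the statement is false.

Answer: False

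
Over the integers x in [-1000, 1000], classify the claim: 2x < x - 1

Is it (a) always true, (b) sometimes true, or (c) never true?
Holds at x = -2: LHS = 2·(-2) = -4, RHS = (-2) - 1 = -3; -4 < -3 — holds
Fails at x = 0: LHS = 2·0 = 0, RHS = 0 - 1 = -1; 0 < -1 — FAILS
It is satisfied by some integers in the range but not all.

Answer: Sometimes true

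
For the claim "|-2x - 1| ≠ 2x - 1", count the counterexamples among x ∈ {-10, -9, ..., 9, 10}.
Over all integers in [-10, 10], LHS − RHS is always positive; it is smallest at x = 0, where it equals 2:
x = 0: LHS = |-2·0 - 1| = |-1| = 1, RHS = 2·0 - 1 = -1; 1 ≠ -1 — holds
At the ends of the range:
x = -10: LHS = |-2·(-10) - 1| = |19| = 19, RHS = 2·(-10) - 1 = -21; 19 ≠ -21 — holds
x = 10: LHS = |-2·10 - 1| = |-21| = 21, RHS = 2·10 - 1 = 19; 21 ≠ 19 — holds
Hence LHS − RHS is never 0, i.e. the two sides are never equal, so the relation holds for every integer in [-10, 10].

No counterexample appears in that range.

Answer: 0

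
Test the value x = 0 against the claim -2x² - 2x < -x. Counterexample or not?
Substitute x = 0 into the relation:
x = 0: LHS = -2·0² - 2·0 = 0, RHS = -0 = 0; 0 < 0 — FAILS

Since the claim fails at x = 0, this value is a counterexample.

Answer: Yes, x = 0 is a counterexample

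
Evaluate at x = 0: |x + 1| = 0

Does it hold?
x = 0: LHS = |0 + 1| = |1| = 1; 1 = 0 — FAILS

The relation fails at x = 0, so x = 0 is a counterexample.

Answer: No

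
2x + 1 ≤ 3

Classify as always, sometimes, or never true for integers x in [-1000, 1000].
Holds at x = 0: LHS = 2·0 + 1 = 1; 1 ≤ 3 — holds
Fails at x = 2: LHS = 2·2 + 1 = 5; 5 ≤ 3 — FAILS
It is satisfied by some integers in the range but not all.

Answer: Sometimes true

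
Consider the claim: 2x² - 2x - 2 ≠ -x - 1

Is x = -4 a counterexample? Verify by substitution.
Substitute x = -4 into the relation:
x = -4: LHS = 2·(-4)² - 2·(-4) - 2 = 38, RHS = -(-4) - 1 = 3; 38 ≠ 3 — holds

The claim holds here, so x = -4 is not a counterexample. (A counterexample exists elsewhere, e.g. x = 1.)

Answer: No, x = -4 is not a counterexample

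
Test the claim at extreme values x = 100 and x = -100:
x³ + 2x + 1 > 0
x = 100: LHS = 100³ + 2·100 + 1 = 1000201; 1000201 > 0 — holds
x = -100: LHS = (-100)³ + 2·(-100) + 1 = -1000199; -1000199 > 0 — FAILS

Answer: Partially: holds for x = 100, fails for x = -100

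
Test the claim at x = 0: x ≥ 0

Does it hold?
x = 0: 0 ≥ 0 — holds

The relation is satisfied at x = 0.

Answer: Yes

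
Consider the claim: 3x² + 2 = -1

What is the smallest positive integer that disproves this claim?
Testing positive integers:
x = 1: LHS = 3·1² + 2 = 5; 5 = -1 — FAILS  ← smallest positive counterexample

Answer: x = 1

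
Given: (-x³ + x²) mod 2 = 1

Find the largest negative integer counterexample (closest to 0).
Testing negative integers from -1 downward:
x = -1: LHS = (-(-1)³ + (-1)²) mod 2 = 2 mod 2 = 0; 0 = 1 — FAILS  ← closest negative counterexample to 0

Answer: x = -1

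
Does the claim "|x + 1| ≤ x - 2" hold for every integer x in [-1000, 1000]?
The claim fails at x = 0:
x = 0: LHS = |0 + 1| = |1| = 1, RHS = 0 - 2 = -2; 1 ≤ -2 — FAILS

Because a single integer refutes it, the statement is false.

Answer: False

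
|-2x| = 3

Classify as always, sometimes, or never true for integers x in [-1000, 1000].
Track d = LHS − RHS over the integers in [-1000, 1000]. Equality would need d = 0, but d changes sign only between consecutive integers, jumping over 0:
x = -2: LHS = |-2·(-2)| = |4| = 4; 4 = 3 — FAILS  (d = 1)
x = -1: LHS = |-2·(-1)| = |2| = 2; 2 = 3 — FAILS  (d = -1)
x = 1: LHS = |-2·1| = |-2| = 2; 2 = 3 — FAILS  (d = -1)
x = 2: LHS = |-2·2| = |-4| = 4; 4 = 3 — FAILS  (d = 1)
Away from these crossings d keeps a constant sign, and checking every integer in [-1000, 1000] confirms d ≠ 0 throughout. Hence the two sides are never equal, so the claimed relation (=) fails for every integer in [-1000, 1000].

No integer in the range satisfies it.

Answer: Never true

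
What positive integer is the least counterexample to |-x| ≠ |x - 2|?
Testing positive integers:
x = 1: LHS = |-1| = 1, RHS = |1 - 2| = |-1| = 1; 1 ≠ 1 — FAILS  ← smallest positive counterexample

Answer: x = 1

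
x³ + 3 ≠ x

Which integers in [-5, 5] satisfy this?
Track d = LHS − RHS over the integers in [-5, 5]. Equality would need d = 0, but d changes sign only between consecutive integers, jumping over 0:
x = -2: LHS = (-2)³ + 3 = -5; -5 ≠ -2 — holds  (d = -3)
x = -1: LHS = (-1)³ + 3 = 2; 2 ≠ -1 — holds  (d = 3)
Away from these crossings d keeps a constant sign, and checking every integer in [-5, 5] confirms d ≠ 0 throughout. Hence the two sides are never equal, so the relation holds for every integer in [-5, 5].

Answer: All integers in [-5, 5]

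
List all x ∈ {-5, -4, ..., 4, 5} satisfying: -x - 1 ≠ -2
Holds for: {-5, -4, -3, -2, -1, 0, 2, 3, 4, 5}
Fails for: {1}

Answer: {-5, -4, -3, -2, -1, 0, 2, 3, 4, 5}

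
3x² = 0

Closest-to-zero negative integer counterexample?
Testing negative integers from -1 downward:
x = -1: LHS = 3·(-1)² = 3; 3 = 0 — FAILS  ← closest negative counterexample to 0

Answer: x = -1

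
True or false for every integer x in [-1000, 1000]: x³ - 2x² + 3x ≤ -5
The claim fails at x = 0:
x = 0: LHS = 0³ - 2·0² + 3·0 = 0; 0 ≤ -5 — FAILS

Because a single integer refutes it, the statement is false.

Answer: False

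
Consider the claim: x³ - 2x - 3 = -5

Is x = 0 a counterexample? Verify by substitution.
Substitute x = 0 into the relation:
x = 0: LHS = 0³ - 2·0 - 3 = -3; -3 = -5 — FAILS

Since the claim fails at x = 0, this value is a counterexample.

Answer: Yes, x = 0 is a counterexample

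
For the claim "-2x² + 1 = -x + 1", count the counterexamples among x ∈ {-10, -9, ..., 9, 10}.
Counterexamples in [-10, 10]: {-10, -9, -8, -7, -6, -5, -4, -3, -2, -1, 1, 2, 3, 4, 5, 6, 7, 8, 9, 10}.

Counting them gives 20 values.

Answer: 20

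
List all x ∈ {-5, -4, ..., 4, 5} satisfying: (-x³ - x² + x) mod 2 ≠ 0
Holds for: {-5, -3, -1, 1, 3, 5}
Fails for: {-4, -2, 0, 2, 4}

Answer: {-5, -3, -1, 1, 3, 5}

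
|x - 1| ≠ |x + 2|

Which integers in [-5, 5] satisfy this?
Track d = LHS − RHS over the integers in [-5, 5]. Equality would need d = 0, but d changes sign only between consecutive integers, jumping over 0:
x = -1: LHS = |(-1) - 1| = |-2| = 2, RHS = |(-1) + 2| = |1| = 1; 2 ≠ 1 — holds  (d = 1)
x = 0: LHS = |0 - 1| = |-1| = 1, RHS = |0 + 2| = |2| = 2; 1 ≠ 2 — holds  (d = -1)
Away from these crossings d keeps a constant sign, and checking every integer in [-5, 5] confirms d ≠ 0 throughout. Hence the two sides are never equal, so the relation holds for every integer in [-5, 5].

Answer: All integers in [-5, 5]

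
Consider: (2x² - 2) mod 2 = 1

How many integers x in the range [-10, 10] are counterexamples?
Counterexamples in [-10, 10]: {-10, -9, -8, -7, -6, -5, -4, -3, -2, -1, 0, 1, 2, 3, 4, 5, 6, 7, 8, 9, 10}.

Counting them gives 21 values.

Answer: 21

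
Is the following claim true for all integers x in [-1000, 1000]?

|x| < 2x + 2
The claim fails at x = -1:
x = -1: LHS = |-1| = 1, RHS = 2·(-1) + 2 = 0; 1 < 0 — FAILS

Because a single integer refutes it, the statement is false.

Answer: False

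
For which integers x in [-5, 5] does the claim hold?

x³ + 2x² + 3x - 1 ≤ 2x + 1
Holds for: {-5, -4, -3, -2, -1, 0}
Fails for: {1, 2, 3, 4, 5}

Answer: {-5, -4, -3, -2, -1, 0}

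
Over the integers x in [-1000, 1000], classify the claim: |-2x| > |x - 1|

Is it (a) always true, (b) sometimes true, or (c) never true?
Holds at x = 1: LHS = |-2·1| = |-2| = 2, RHS = |1 - 1| = |0| = 0; 2 > 0 — holds
Fails at x = 0: LHS = |-2·0| = |0| = 0, RHS = |0 - 1| = |-1| = 1; 0 > 1 — FAILS
It is satisfied by some integers in the range but not all.

Answer: Sometimes true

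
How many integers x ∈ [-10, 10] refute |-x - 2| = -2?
Counterexamples in [-10, 10]: {-10, -9, -8, -7, -6, -5, -4, -3, -2, -1, 0, 1, 2, 3, 4, 5, 6, 7, 8, 9, 10}.

Counting them gives 21 values.

Answer: 21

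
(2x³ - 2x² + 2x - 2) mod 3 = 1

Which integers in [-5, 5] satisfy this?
Holds for: {-4, -3, -1, 0, 2, 3, 5}
Fails for: {-5, -2, 1, 4}

Answer: {-4, -3, -1, 0, 2, 3, 5}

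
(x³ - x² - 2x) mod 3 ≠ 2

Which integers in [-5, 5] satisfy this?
For a polynomial with integer coefficients, its value mod 3 depends only on x mod 3, so it suffices to check one representative of each residue class, x = 0, 1, 2:
x = 0: LHS = (0³ - 0² - 2·0) mod 3 = 0 mod 3 = 0; 0 ≠ 2 — holds
x = 1: LHS = (1³ - 1² - 2·1) mod 3 = (-2) mod 3 = 1; 1 ≠ 2 — holds
x = 2: LHS = (2³ - 2² - 2·2) mod 3 = 0 mod 3 = 0; 0 ≠ 2 — holds
The relation holds in every residue class, so the relation holds for every integer in [-5, 5].

Answer: All integers in [-5, 5]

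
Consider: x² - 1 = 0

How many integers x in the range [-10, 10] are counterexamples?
Counterexamples in [-10, 10]: {-10, -9, -8, -7, -6, -5, -4, -3, -2, 0, 2, 3, 4, 5, 6, 7, 8, 9, 10}.

Counting them gives 19 values.

Answer: 19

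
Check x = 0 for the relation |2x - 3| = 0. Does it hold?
x = 0: LHS = |2·0 - 3| = |-3| = 3; 3 = 0 — FAILS

The relation fails at x = 0, so x = 0 is a counterexample.

Answer: No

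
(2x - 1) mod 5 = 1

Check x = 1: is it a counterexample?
Substitute x = 1 into the relation:
x = 1: LHS = (2·1 - 1) mod 5 = 1 mod 5 = 1; 1 = 1 — holds

The claim holds here, so x = 1 is not a counterexample. (A counterexample exists elsewhere, e.g. x = 0.)

Answer: No, x = 1 is not a counterexample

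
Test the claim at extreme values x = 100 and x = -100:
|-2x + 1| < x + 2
x = 100: LHS = |-2·100 + 1| = |-199| = 199, RHS = 100 + 2 = 102; 199 < 102 — FAILS
x = -100: LHS = |-2·(-100) + 1| = |201| = 201, RHS = (-100) + 2 = -98; 201 < -98 — FAILS

Answer: No, fails for both x = 100 and x = -100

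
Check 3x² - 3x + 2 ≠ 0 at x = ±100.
x = 100: LHS = 3·100² - 3·100 + 2 = 29702; 29702 ≠ 0 — holds
x = -100: LHS = 3·(-100)² - 3·(-100) + 2 = 30302; 30302 ≠ 0 — holds

Answer: Yes, holds for both x = 100 and x = -100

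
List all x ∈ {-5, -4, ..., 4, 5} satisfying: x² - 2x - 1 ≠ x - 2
Track d = LHS − RHS over the integers in [-5, 5]. Equality would need d = 0, but d changes sign only between consecutive integers, jumping over 0:
x = 0: LHS = 0² - 2·0 - 1 = -1, RHS = 0 - 2 = -2; -1 ≠ -2 — holds  (d = 1)
x = 1: LHS = 1² - 2·1 - 1 = -2, RHS = 1 - 2 = -1; -2 ≠ -1 — holds  (d = -1)
x = 2: LHS = 2² - 2·2 - 1 = -1, RHS = 2 - 2 = 0; -1 ≠ 0 — holds  (d = -1)
x = 3: LHS = 3² - 2·3 - 1 = 2, RHS = 3 - 2 = 1; 2 ≠ 1 — holds  (d = 1)
Away from these crossings d keeps a constant sign, and checking every integer in [-5, 5] confirms d ≠ 0 throughout. Hence the two sides are never equal, so the relation holds for every integer in [-5, 5].

Answer: All integers in [-5, 5]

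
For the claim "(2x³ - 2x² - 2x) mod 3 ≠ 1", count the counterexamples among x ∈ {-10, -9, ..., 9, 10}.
Counterexamples in [-10, 10]: {-10, -8, -7, -5, -4, -2, -1, 1, 2, 4, 5, 7, 8, 10}.

Counting them gives 14 values.

Answer: 14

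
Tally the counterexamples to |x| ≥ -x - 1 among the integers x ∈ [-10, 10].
Over all integers in [-10, 10], LHS − RHS is smallest at x = 0, where it equals 1:
x = 0: LHS = |0| = 0, RHS = -0 - 1 = -1; 0 ≥ -1 — holds
At the ends of the range:
x = -10: LHS = |-10| = 10, RHS = -(-10) - 1 = 9; 10 ≥ 9 — holds
x = 10: LHS = |10| = 10, RHS = -10 - 1 = -11; 10 ≥ -11 — holds
Hence LHS − RHS is never negative, i.e. LHS ≥ RHS throughout, so the relation holds for every integer in [-10, 10].

No counterexample appears in that range.

Answer: 0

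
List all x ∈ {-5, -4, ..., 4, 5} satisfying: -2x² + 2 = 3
Over all integers in [-5, 5], LHS − RHS is always negative; it is closest to 0 at x = 0, where it equals -1:
x = 0: LHS = -2·0² + 2 = 2; 2 = 3 — FAILS
At the ends of the range:
x = -5: LHS = -2·(-5)² + 2 = -48; -48 = 3 — FAILS
x = 5: LHS = -2·5² + 2 = -48; -48 = 3 — FAILS
Hence LHS − RHS is never 0, i.e. the two sides are never equal, so the claimed relation (=) fails for every integer in [-5, 5].

Answer: None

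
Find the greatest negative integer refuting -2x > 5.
Testing negative integers from -1 downward:
x = -1: LHS = -2·(-1) = 2; 2 > 5 — FAILS  ← closest negative counterexample to 0

Answer: x = -1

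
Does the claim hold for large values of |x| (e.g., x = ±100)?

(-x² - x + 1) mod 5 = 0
x = 100: LHS = (-100² - 100 + 1) mod 5 = (-10099) mod 5 = 1; 1 = 0 — FAILS
x = -100: LHS = (-(-100)² - (-100) + 1) mod 5 = (-9899) mod 5 = 1; 1 = 0 — FAILS

Answer: No, fails for both x = 100 and x = -100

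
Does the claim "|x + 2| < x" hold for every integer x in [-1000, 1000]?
The claim fails at x = 0:
x = 0: LHS = |0 + 2| = |2| = 2; 2 < 0 — FAILS

Because a single integer refutes it, the statement is false.

Answer: False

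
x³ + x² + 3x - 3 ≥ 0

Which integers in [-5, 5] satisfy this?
Holds for: {1, 2, 3, 4, 5}
Fails for: {-5, -4, -3, -2, -1, 0}

Answer: {1, 2, 3, 4, 5}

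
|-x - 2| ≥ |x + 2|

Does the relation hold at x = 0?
x = 0: LHS = |-0 - 2| = |-2| = 2, RHS = |0 + 2| = |2| = 2; 2 ≥ 2 — holds

The relation is satisfied at x = 0.

Answer: Yes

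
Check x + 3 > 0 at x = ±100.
x = 100: LHS = 100 + 3 = 103; 103 > 0 — holds
x = -100: LHS = (-100) + 3 = -97; -97 > 0 — FAILS

Answer: Partially: holds for x = 100, fails for x = -100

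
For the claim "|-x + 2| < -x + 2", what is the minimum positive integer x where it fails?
Testing positive integers:
x = 1: LHS = |-1 + 2| = |1| = 1, RHS = -1 + 2 = 1; 1 < 1 — FAILS  ← smallest positive counterexample

Answer: x = 1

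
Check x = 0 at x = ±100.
x = 100: 100 = 0 — FAILS
x = -100: -100 = 0 — FAILS

Answer: No, fails for both x = 100 and x = -100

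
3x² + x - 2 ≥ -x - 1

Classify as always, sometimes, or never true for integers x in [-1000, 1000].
Holds at x = 1: LHS = 3·1² + 1 - 2 = 2, RHS = -1 - 1 = -2; 2 ≥ -2 — holds
Fails at x = 0: LHS = 3·0² + 0 - 2 = -2, RHS = -0 - 1 = -1; -2 ≥ -1 — FAILS
It is satisfied by some integers in the range but not all.

Answer: Sometimes true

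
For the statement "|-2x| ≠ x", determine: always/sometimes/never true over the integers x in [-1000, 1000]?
Holds at x = 1: LHS = |-2·1| = |-2| = 2; 2 ≠ 1 — holds
Fails at x = 0: LHS = |-2·0| = |0| = 0; 0 ≠ 0 — FAILS
It is satisfied by some integers in the range but not all.

Answer: Sometimes true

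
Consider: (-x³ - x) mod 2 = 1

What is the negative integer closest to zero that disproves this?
Testing negative integers from -1 downward:
x = -1: LHS = (-(-1)³ - (-1)) mod 2 = 2 mod 2 = 0; 0 = 1 — FAILS  ← closest negative counterexample to 0

Answer: x = -1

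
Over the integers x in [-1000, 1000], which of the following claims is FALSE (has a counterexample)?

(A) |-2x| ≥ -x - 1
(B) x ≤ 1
(A) Over all integers in [-1000, 1000], LHS − RHS is smallest at x = 0, where it equals 1:
x = 0: LHS = |-2·0| = |0| = 0, RHS = -0 - 1 = -1; 0 ≥ -1 — holds
At the ends of the range:
x = -1000: LHS = |-2·(-1000)| = |2000| = 2000, RHS = -(-1000) - 1 = 999; 2000 ≥ 999 — holds
x = 1000: LHS = |-2·1000| = |-2000| = 2000, RHS = -1000 - 1 = -1001; 2000 ≥ -1001 — holds
Hence LHS − RHS is never negative, i.e. LHS ≥ RHS throughout, so the relation holds for every integer in [-1000, 1000].

(B) x = 2: 2 ≤ 1 — FAILS

Only (B) has a counterexample.

Answer: B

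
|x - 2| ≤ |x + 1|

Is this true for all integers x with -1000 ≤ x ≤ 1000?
The claim fails at x = 0:
x = 0: LHS = |0 - 2| = |-2| = 2, RHS = |0 + 1| = |1| = 1; 2 ≤ 1 — FAILS

Because a single integer refutes it, the statement is false.

Answer: False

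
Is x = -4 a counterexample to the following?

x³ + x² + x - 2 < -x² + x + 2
Substitute x = -4 into the relation:
x = -4: LHS = (-4)³ + (-4)² + (-4) - 2 = -54, RHS = -(-4)² + (-4) + 2 = -18; -54 < -18 — holds

The claim holds here, so x = -4 is not a counterexample. (A counterexample exists elsewhere, e.g. x = 2.)

Answer: No, x = -4 is not a counterexample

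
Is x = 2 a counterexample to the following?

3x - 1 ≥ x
Substitute x = 2 into the relation:
x = 2: LHS = 3·2 - 1 = 5; 5 ≥ 2 — holds

The claim holds here, so x = 2 is not a counterexample. (A counterexample exists elsewhere, e.g. x = 0.)

Answer: No, x = 2 is not a counterexample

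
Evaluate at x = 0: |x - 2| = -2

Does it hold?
x = 0: LHS = |0 - 2| = |-2| = 2; 2 = -2 — FAILS

The relation fails at x = 0, so x = 0 is a counterexample.

Answer: No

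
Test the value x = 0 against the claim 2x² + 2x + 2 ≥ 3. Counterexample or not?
Substitute x = 0 into the relation:
x = 0: LHS = 2·0² + 2·0 + 2 = 2; 2 ≥ 3 — FAILS

Since the claim fails at x = 0, this value is a counterexample.

Answer: Yes, x = 0 is a counterexample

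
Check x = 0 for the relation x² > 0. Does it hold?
x = 0: LHS = 0² = 0; 0 > 0 — FAILS

The relation fails at x = 0, so x = 0 is a counterexample.

Answer: No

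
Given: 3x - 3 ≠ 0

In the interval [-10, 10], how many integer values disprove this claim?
Counterexamples in [-10, 10]: {1}.

Counting them gives 1 values.

Answer: 1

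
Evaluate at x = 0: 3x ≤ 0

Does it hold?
x = 0: LHS = 3·0 = 0; 0 ≤ 0 — holds

The relation is satisfied at x = 0.

Answer: Yes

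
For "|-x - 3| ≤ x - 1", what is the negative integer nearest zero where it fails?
Testing negative integers from -1 downward:
x = -1: LHS = |-(-1) - 3| = |-2| = 2, RHS = (-1) - 1 = -2; 2 ≤ -2 — FAILS  ← closest negative counterexample to 0

Answer: x = -1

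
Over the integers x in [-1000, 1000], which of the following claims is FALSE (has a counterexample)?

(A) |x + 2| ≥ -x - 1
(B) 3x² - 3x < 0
(A) x = -2: LHS = |(-2) + 2| = |0| = 0, RHS = -(-2) - 1 = 1; 0 ≥ 1 — FAILS
(B) x = 0: LHS = 3·0² - 3·0 = 0; 0 < 0 — FAILS

Answer: Both A and B are false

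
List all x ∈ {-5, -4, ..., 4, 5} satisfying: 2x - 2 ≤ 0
Holds for: {-5, -4, -3, -2, -1, 0, 1}
Fails for: {2, 3, 4, 5}

Answer: {-5, -4, -3, -2, -1, 0, 1}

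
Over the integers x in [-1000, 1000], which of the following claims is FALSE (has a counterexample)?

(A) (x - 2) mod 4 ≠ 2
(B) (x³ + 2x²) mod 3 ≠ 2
(A) x = 0: LHS = (0 - 2) mod 4 = (-2) mod 4 = 2; 2 ≠ 2 — FAILS

(B) For a polynomial with integer coefficients, its value mod 3 depends only on x mod 3, so it suffices to check one representative of each residue class, x = 0, 1, 2:
x = 0: LHS = (0³ + 2·0²) mod 3 = 0 mod 3 = 0; 0 ≠ 2 — holds
x = 1: LHS = (1³ + 2·1²) mod 3 = 3 mod 3 = 0; 0 ≠ 2 — holds
x = 2: LHS = (2³ + 2·2²) mod 3 = 16 mod 3 = 1; 1 ≠ 2 — holds
The relation holds in every residue class, so the relation holds for every integer in [-1000, 1000].

Only (A) has a counterexample.

Answer: A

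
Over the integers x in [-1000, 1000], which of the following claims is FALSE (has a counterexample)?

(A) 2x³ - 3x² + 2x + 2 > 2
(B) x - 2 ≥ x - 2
(A) x = 0: LHS = 2·0³ - 3·0² + 2·0 + 2 = 2; 2 > 2 — FAILS

(B) Over all integers in [-1000, 1000], LHS − RHS is smallest at x = 0, where it equals 0:
x = 0: LHS = 0 - 2 = -2, RHS = 0 - 2 = -2; -2 ≥ -2 — holds
At the ends of the range:
x = -1000: LHS = (-1000) - 2 = -1002, RHS = (-1000) - 2 = -1002; -1002 ≥ -1002 — holds
x = 1000: LHS = 1000 - 2 = 998, RHS = 1000 - 2 = 998; 998 ≥ 998 — holds
Hence LHS − RHS is never negative, i.e. LHS ≥ RHS throughout, so the relation holds for every integer in [-1000, 1000].

Only (A) has a counterexample.

Answer: A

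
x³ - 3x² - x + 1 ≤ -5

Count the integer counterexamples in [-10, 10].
Counterexamples in [-10, 10]: {-1, 0, 1, 3, 4, 5, 6, 7, 8, 9, 10}.

Counting them gives 11 values.

Answer: 11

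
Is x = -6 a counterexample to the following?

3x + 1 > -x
Substitute x = -6 into the relation:
x = -6: LHS = 3·(-6) + 1 = -17, RHS = -(-6) = 6; -17 > 6 — FAILS

Since the claim fails at x = -6, this value is a counterexample.

Answer: Yes, x = -6 is a counterexample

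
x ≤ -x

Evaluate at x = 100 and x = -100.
x = 100: 100 ≤ -100 — FAILS
x = -100: RHS = -(-100) = 100; -100 ≤ 100 — holds

Answer: Partially: fails for x = 100, holds for x = -100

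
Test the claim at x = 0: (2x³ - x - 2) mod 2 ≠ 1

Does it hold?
x = 0: LHS = (2·0³ - 0 - 2) mod 2 = (-2) mod 2 = 0; 0 ≠ 1 — holds

The relation is satisfied at x = 0.

Answer: Yes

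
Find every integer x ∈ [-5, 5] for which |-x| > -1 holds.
An absolute value is never negative, so the left side is ≥ 0 for every x, while the right side is -1. Tightest case in [-5, 5] is x = 0:
x = 0: LHS = |-0| = |0| = 0; 0 > -1 — holds
Hence LHS − RHS is never zero or negative, i.e. LHS > RHS throughout, so the relation holds for every integer in [-5, 5].

Answer: All integers in [-5, 5]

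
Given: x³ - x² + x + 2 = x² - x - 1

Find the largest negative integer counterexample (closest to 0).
Testing negative integers from -1 downward:
x = -1: LHS = (-1)³ - (-1)² + (-1) + 2 = -1, RHS = (-1)² - (-1) - 1 = 1; -1 = 1 — FAILS  ← closest negative counterexample to 0

Answer: x = -1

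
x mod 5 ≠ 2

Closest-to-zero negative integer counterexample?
Testing negative integers from -1 downward:
x = -1: LHS = (-1) mod 5 = 4; 4 ≠ 2 — holds
x = -2: LHS = (-2) mod 5 = 3; 3 ≠ 2 — holds
x = -3: LHS = (-3) mod 5 = 2; 2 ≠ 2 — FAILS  ← closest negative counterexample to 0

Answer: x = -3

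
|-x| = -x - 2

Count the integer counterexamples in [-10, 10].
Counterexamples in [-10, 10]: {-10, -9, -8, -7, -6, -5, -4, -3, -2, -1, 0, 1, 2, 3, 4, 5, 6, 7, 8, 9, 10}.

Counting them gives 21 values.

Answer: 21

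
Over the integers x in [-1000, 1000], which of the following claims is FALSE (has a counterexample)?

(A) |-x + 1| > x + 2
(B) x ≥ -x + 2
(A) x = 0: LHS = |-0 + 1| = |1| = 1, RHS = 0 + 2 = 2; 1 > 2 — FAILS
(B) x = 0: RHS = -0 + 2 = 2; 0 ≥ 2 — FAILS

Answer: Both A and B are false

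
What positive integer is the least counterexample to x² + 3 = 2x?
Testing positive integers:
x = 1: LHS = 1² + 3 = 4, RHS = 2·1 = 2; 4 = 2 — FAILS  ← smallest positive counterexample

Answer: x = 1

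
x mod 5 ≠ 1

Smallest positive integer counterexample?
Testing positive integers:
x = 1: LHS = 1 mod 5 = 1; 1 ≠ 1 — FAILS  ← smallest positive counterexample

Answer: x = 1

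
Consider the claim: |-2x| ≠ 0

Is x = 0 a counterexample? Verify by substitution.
Substitute x = 0 into the relation:
x = 0: LHS = |-2·0| = |0| = 0; 0 ≠ 0 — FAILS

Since the claim fails at x = 0, this value is a counterexample.

Answer: Yes, x = 0 is a counterexample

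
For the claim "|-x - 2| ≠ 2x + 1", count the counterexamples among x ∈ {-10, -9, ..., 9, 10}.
Counterexamples in [-10, 10]: {1}.

Counting them gives 1 values.

Answer: 1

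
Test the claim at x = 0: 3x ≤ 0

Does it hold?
x = 0: LHS = 3·0 = 0; 0 ≤ 0 — holds

The relation is satisfied at x = 0.

Answer: Yes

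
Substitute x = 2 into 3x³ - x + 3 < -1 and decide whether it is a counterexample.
Substitute x = 2 into the relation:
x = 2: LHS = 3·2³ - 2 + 3 = 25; 25 < -1 — FAILS

Since the claim fails at x = 2, this value is a counterexample.

Answer: Yes, x = 2 is a counterexample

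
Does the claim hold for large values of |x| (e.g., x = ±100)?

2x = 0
x = 100: LHS = 2·100 = 200; 200 = 0 — FAILS
x = -100: LHS = 2·(-100) = -200; -200 = 0 — FAILS

Answer: No, fails for both x = 100 and x = -100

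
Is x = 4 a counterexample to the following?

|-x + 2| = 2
Substitute x = 4 into the relation:
x = 4: LHS = |-4 + 2| = |-2| = 2; 2 = 2 — holds

The claim holds here, so x = 4 is not a counterexample. (A counterexample exists elsewhere, e.g. x = 1.)

Answer: No, x = 4 is not a counterexample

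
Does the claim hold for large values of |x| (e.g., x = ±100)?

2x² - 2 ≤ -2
x = 100: LHS = 2·100² - 2 = 19998; 19998 ≤ -2 — FAILS
x = -100: LHS = 2·(-100)² - 2 = 19998; 19998 ≤ -2 — FAILS

Answer: No, fails for both x = 100 and x = -100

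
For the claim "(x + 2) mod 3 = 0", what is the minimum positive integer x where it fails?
Testing positive integers:
x = 1: LHS = (1 + 2) mod 3 = 3 mod 3 = 0; 0 = 0 — holds
x = 2: LHS = (2 + 2) mod 3 = 4 mod 3 = 1; 1 = 0 — FAILS  ← smallest positive counterexample

Answer: x = 2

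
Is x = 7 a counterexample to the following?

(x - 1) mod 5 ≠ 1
Substitute x = 7 into the relation:
x = 7: LHS = (7 - 1) mod 5 = 6 mod 5 = 1; 1 ≠ 1 — FAILS

Since the claim fails at x = 7, this value is a counterexample.

Answer: Yes, x = 7 is a counterexample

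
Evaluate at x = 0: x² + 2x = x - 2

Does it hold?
x = 0: LHS = 0² + 2·0 = 0, RHS = 0 - 2 = -2; 0 = -2 — FAILS

The relation fails at x = 0, so x = 0 is a counterexample.

Answer: No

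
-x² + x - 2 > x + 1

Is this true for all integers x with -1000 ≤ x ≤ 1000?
The claim fails at x = 0:
x = 0: LHS = -0² + 0 - 2 = -2, RHS = 0 + 1 = 1; -2 > 1 — FAILS

Because a single integer refutes it, the statement is false.

Answer: False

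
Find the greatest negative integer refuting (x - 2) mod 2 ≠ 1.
Testing negative integers from -1 downward:
x = -1: LHS = ((-1) - 2) mod 2 = (-3) mod 2 = 1; 1 ≠ 1 — FAILS  ← closest negative counterexample to 0

Answer: x = -1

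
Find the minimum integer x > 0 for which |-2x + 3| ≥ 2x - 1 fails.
Testing positive integers:
x = 1: LHS = |-2·1 + 3| = |1| = 1, RHS = 2·1 - 1 = 1; 1 ≥ 1 — holds
x = 2: LHS = |-2·2 + 3| = |-1| = 1, RHS = 2·2 - 1 = 3; 1 ≥ 3 — FAILS  ← smallest positive counterexample

Answer: x = 2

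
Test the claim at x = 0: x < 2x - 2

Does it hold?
x = 0: RHS = 2·0 - 2 = -2; 0 < -2 — FAILS

The relation fails at x = 0, so x = 0 is a counterexample.

Answer: No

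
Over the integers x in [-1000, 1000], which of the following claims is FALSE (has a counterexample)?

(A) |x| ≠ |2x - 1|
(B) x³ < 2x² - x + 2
(A) x = 1: LHS = |1| = 1, RHS = |2·1 - 1| = |1| = 1; 1 ≠ 1 — FAILS
(B) x = 2: LHS = 2³ = 8, RHS = 2·2² - 2 + 2 = 8; 8 < 8 — FAILS

Answer: Both A and B are false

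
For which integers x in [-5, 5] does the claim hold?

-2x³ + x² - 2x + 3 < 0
Holds for: {2, 3, 4, 5}
Fails for: {-5, -4, -3, -2, -1, 0, 1}

Answer: {2, 3, 4, 5}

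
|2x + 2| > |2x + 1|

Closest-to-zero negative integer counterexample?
Testing negative integers from -1 downward:
x = -1: LHS = |2·(-1) + 2| = |0| = 0, RHS = |2·(-1) + 1| = |-1| = 1; 0 > 1 — FAILS  ← closest negative counterexample to 0

Answer: x = -1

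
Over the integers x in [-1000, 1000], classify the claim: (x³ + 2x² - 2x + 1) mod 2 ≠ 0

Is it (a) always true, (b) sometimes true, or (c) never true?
Holds at x = 0: LHS = (0³ + 2·0² - 2·0 + 1) mod 2 = 1 mod 2 = 1; 1 ≠ 0 — holds
Fails at x = 1: LHS = (1³ + 2·1² - 2·1 + 1) mod 2 = 2 mod 2 = 0; 0 ≠ 0 — FAILS
It is satisfied by some integers in the range but not all.

Answer: Sometimes true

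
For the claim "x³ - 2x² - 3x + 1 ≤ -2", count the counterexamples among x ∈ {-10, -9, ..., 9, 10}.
Counterexamples in [-10, 10]: {-1, 0, 3, 4, 5, 6, 7, 8, 9, 10}.

Counting them gives 10 values.

Answer: 10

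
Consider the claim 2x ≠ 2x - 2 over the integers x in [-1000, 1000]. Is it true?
Over all integers in [-1000, 1000], LHS − RHS is always positive; it is smallest at x = 0, where it equals 2:
x = 0: LHS = 2·0 = 0, RHS = 2·0 - 2 = -2; 0 ≠ -2 — holds
At the ends of the range:
x = -1000: LHS = 2·(-1000) = -2000, RHS = 2·(-1000) - 2 = -2002; -2000 ≠ -2002 — holds
x = 1000: LHS = 2·1000 = 2000, RHS = 2·1000 - 2 = 1998; 2000 ≠ 1998 — holds
Hence LHS − RHS is never 0, i.e. the two sides are never equal, so the relation holds for every integer in [-1000, 1000].

No counterexample exists.

Answer: True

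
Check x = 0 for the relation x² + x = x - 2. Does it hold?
x = 0: LHS = 0² + 0 = 0, RHS = 0 - 2 = -2; 0 = -2 — FAILS

The relation fails at x = 0, so x = 0 is a counterexample.

Answer: No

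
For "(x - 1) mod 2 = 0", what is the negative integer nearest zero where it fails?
Testing negative integers from -1 downward:
x = -1: LHS = ((-1) - 1) mod 2 = (-2) mod 2 = 0; 0 = 0 — holds
x = -2: LHS = ((-2) - 1) mod 2 = (-3) mod 2 = 1; 1 = 0 — FAILS  ← closest negative counterexample to 0

Answer: x = -2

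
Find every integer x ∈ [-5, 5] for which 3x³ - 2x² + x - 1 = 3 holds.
Track d = LHS − RHS over the integers in [-5, 5]. Equality would need d = 0, but d changes sign only between consecutive integers, jumping over 0:
x = 1: LHS = 3·1³ - 2·1² + 1 - 1 = 1; 1 = 3 — FAILS  (d = -2)
x = 2: LHS = 3·2³ - 2·2² + 2 - 1 = 17; 17 = 3 — FAILS  (d = 14)
Away from these crossings d keeps a constant sign, and checking every integer in [-5, 5] confirms d ≠ 0 throughout. Hence the two sides are never equal, so the claimed relation (=) fails for every integer in [-5, 5].

Answer: None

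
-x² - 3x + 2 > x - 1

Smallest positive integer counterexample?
Testing positive integers:
x = 1: LHS = -1² - 3·1 + 2 = -2, RHS = 1 - 1 = 0; -2 > 0 — FAILS  ← smallest positive counterexample

Answer: x = 1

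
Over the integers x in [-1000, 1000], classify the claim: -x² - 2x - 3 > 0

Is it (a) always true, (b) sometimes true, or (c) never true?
Over all integers in [-1000, 1000], LHS − RHS is largest at x = -1, where it equals -2:
x = -1: LHS = -(-1)² - 2·(-1) - 3 = -2; -2 > 0 — FAILS
At the ends of the range:
x = -1000: LHS = -(-1000)² - 2·(-1000) - 3 = -998003; -998003 > 0 — FAILS
x = 1000: LHS = -1000² - 2·1000 - 3 = -1002003; -1002003 > 0 — FAILS
Hence LHS − RHS is never positive, i.e. LHS ≤ RHS throughout, so the claimed relation (>) fails for every integer in [-1000, 1000].

No integer in the range satisfies it.

Answer: Never true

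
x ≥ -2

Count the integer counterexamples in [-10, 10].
Counterexamples in [-10, 10]: {-10, -9, -8, -7, -6, -5, -4, -3}.

Counting them gives 8 values.

Answer: 8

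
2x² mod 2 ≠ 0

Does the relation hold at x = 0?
x = 0: LHS = (2·0²) mod 2 = 0 mod 2 = 0; 0 ≠ 0 — FAILS

The relation fails at x = 0, so x = 0 is a counterexample.

Answer: No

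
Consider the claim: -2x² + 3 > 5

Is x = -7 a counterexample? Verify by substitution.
Substitute x = -7 into the relation:
x = -7: LHS = -2·(-7)² + 3 = -95; -95 > 5 — FAILS

Since the claim fails at x = -7, this value is a counterexample.

Answer: Yes, x = -7 is a counterexample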